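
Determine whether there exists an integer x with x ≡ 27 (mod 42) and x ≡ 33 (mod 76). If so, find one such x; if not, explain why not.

The moduli are not coprime: gcd(42, 76) = 2. Compatibility requires 2 ∣ (33 − 27) = 6, which holds, so solutions exist.
Put x = 27 + 42t, so we need 42t ≡ 6 (mod 76), equivalently (divide by 2) 21t ≡ 3 (mod 38).
Since 21·29 = 609 = 16·38 + 1, the inverse of 21 mod 38 is 29.
Therefore t ≡ 29·3 = 87 ≡ 11 (mod 38).
Then x = 27 + 42·11 = 489.
Check: 489 mod 42 = 27, 489 mod 76 = 33. ✓

x = 489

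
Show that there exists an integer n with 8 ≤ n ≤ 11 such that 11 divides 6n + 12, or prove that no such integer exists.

n = 9

Try n = 9: 6·9 + 12 = 66 = 6·11, which is divisible by 11.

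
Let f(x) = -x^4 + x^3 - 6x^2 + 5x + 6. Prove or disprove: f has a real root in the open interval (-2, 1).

Yes, f has a root in the interval.

f(-2) = -52 and f(1) = 5, which have opposite signs.
f is continuous everywhere (it is a polynomial), in particular on [-2, 1].
By the Intermediate Value Theorem f must vanish at some point of (-2, 1).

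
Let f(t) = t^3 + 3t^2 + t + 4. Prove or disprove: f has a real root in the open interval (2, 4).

The endpoint values f(2) = 26 and f(4) = 120 are both positive. Claim: f(t) > 0 for every t in (2, 4).
Shift to the endpoint 2: with t = 2 + u (0 < u < 2), one computes f(2 + u) = u^3 + 9u^2 + 25u + 26.
All 4 nonzero coefficients of this polynomial in u are positive; hence for u > 0 the value is a sum of positive terms (the constant 26 among them).
So f is strictly positive on (2, 4); no root exists in the interval.

No.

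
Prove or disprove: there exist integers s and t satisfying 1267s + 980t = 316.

gcd(1267, 980) = 7, so every integer of the form 1267s + 980t is a multiple of 7.
But 316 = 7·45 + 1, so 7 ∤ 316.
Hence no integers s, t satisfy the equation.

No, no such integers exist.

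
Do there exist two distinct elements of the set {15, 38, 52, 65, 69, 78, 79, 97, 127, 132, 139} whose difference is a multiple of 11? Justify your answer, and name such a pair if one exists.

Residues mod 11: 15↦4, 38↦5, 52↦8, 65↦10, 69↦3, 78↦1, 79↦2, 97↦9, 127↦6, 132↦0, 139↦7.
These 11 residues are pairwise different, hence no difference of two elements is divisible by 11.

No, no such pair exists.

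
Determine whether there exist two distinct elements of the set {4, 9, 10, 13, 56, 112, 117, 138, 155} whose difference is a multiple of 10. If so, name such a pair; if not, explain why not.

Reduce each element modulo 10: 4↦4, 9↦9, 10↦0, 13↦3, 56↦6, 112↦2, 117↦7, 138↦8, 155↦5.
These 9 residues are pairwise different, hence no difference of two elements is divisible by 10.

There is no such pair.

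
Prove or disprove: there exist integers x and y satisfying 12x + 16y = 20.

x = 3, y = -1

Every value of 12x + 16y is a multiple of gcd(12, 16) = 4; since 4 ∣ 20, solutions exist.
Dividing through by 4 reduces the equation to 3x + 4y = 5.
Euclidean algorithm: 4 = 1·3 + 1, 3 = 3·1 + 0.
Unwinding: 1 = 4 − 1·3, i.e. 3·(-1) + 4·1 = 1.
Times 5: 3·(-5) + 4·5 = 5, so (-5, 5) solves it.
Shifting by a multiple of (4, −3) keeps it a solution: x = -5 + 2·4 = 3, y = 5 − 2·3 = -1.
Indeed 12·3 + 16·(-1) = 36 − 16 = 20.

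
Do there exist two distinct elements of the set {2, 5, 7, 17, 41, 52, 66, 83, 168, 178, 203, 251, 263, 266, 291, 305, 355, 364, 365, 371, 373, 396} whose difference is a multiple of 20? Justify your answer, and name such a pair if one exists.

Yes: 5 and 305.

5 mod 20 = 5 and 305 mod 20 = 5, so 305 − 5 = 300 = 15·20.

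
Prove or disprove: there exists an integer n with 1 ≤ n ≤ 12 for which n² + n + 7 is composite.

n = 10

At n = 10: 10² + 10 + 7 = 117 = 3·39, which is composite.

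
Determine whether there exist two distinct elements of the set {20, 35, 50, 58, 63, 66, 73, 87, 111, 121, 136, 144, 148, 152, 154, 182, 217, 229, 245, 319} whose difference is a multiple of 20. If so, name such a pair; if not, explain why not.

No such pair exists.

Residues mod 20: 20↦0, 35↦15, 50↦10, 58↦18, 63↦3, 66↦6, 73↦13, 87↦7, 111↦11, 121↦1, 136↦16, 144↦4, 148↦8, 152↦12, 154↦14, 182↦2, 217↦17, 229↦9, 245↦5, 319↦19.
All 20 residues are distinct, so no two elements differ by a multiple of 20.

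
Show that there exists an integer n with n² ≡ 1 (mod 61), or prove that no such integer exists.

n = 1

Take n = 1. Then 1² = 1, and since 0 ≤ 1 < 61 this is already reduced: 1² ≡ 1 (mod 61).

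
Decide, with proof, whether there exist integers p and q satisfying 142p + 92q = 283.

No such integers exist.

Any value of 142p + 92q is a multiple of gcd(142, 92) = 2.
However 283 leaves remainder 1 on division by 2.
Therefore 142p + 92q = 283 has no solution in integers.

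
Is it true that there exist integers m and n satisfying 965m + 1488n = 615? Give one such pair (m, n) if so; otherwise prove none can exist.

m = 363, n = -235

965 and 1488 are coprime, so 965m + 1488n ranges over all of ℤ.
Dividing repeatedly: 1488 = 1·965 + 523, 965 = 1·523 + 442, 523 = 1·442 + 81, 442 = 5·81 + 37, 81 = 2·37 + 7, 37 = 5·7 + 2, 7 = 3·2 + 1, 2 = 2·1 + 0.
Working back up the chain: 1 = 7 − 3·2 = 7 − 3·(37 − 5·7) = −3·37 + 16·7 = −3·37 + 16·(81 − 2·37) = 16·81 − 35·37 = 16·81 − 35·(442 − 5·81) = −35·442 + 191·81 = −35·442 + 191·(523 − 1·442) = 191·523 − 226·442 = 191·523 − 226·(965 − 1·523) = −226·965 + 417·523 = −226·965 + 417·(1488 − 1·965) = 417·1488 − 643·965. So 965·(-643) + 1488·417 = 1.
Times 615: 965·(-395445) + 1488·256455 = 615, so (-395445, 256455) solves it.
Adding 266·1488 to m and subtracting 266·965 from n gives the tidier solution (363, -235).
Indeed 965·363 + 1488·(-235) = 350295 − 349680 = 615.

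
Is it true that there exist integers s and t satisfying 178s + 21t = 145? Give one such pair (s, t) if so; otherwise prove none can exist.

s = 4, t = -27

178 and 21 are coprime, so 178s + 21t ranges over all of ℤ.
Euclidean algorithm: 178 = 8·21 + 10, 21 = 2·10 + 1, 10 = 10·1 + 0.
Working back up the chain: 1 = 21 − 2·10 = 21 − 2·(178 − 8·21) = −2·178 + 17·21. So 178·(-2) + 21·17 = 1.
Times 145: 178·(-290) + 21·2465 = 145, so (-290, 2465) solves it.
Adding 14·21 to s and subtracting 14·178 from t gives the tidier solution (4, -27).
Indeed 178·4 + 21·(-27) = 712 − 567 = 145.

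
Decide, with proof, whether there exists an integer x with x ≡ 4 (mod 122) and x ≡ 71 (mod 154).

Both moduli are multiples of 2 = gcd(122, 154), so any solution would satisfy x ≡ 4 and x ≡ 71 modulo 2 simultaneously.
However 4 ≡ 0 and 71 ≡ 1 (mod 2), and 0 ≠ 1.
Therefore no such x exists.

There is no such integer.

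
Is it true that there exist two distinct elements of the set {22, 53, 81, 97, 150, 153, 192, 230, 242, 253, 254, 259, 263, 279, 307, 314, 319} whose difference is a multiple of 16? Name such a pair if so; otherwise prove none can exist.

Reduce each element mod 16: 22↦6, 53↦5, 81↦1, 97↦1, 150↦6, 153↦9, 192↦0, 230↦6, 242↦2, 253↦13, 254↦14, 259↦3, 263↦7, 279↦7, 307↦3, 314↦10, 319↦15. The residue 6 repeats (at 22 and 150), and 150 − 22 = 128 = 8·16.

22 and 150 are such a pair.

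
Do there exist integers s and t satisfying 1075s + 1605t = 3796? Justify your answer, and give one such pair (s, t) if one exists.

No, no such integers exist.

Both 1075 and 1605 are divisible by gcd(1075, 1605) = 5, hence so is any combination 1075s + 1605t.
But 3796 is not a multiple of 5 (it leaves remainder 1).
So the equation is unsolvable over ℤ.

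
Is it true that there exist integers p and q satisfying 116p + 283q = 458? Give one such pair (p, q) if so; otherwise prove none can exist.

p = 204, q = -82

116 and 283 are coprime, so 116p + 283q ranges over all of ℤ.
Run the Euclidean algorithm on 283 and 116: 283 = 2·116 + 51, 116 = 2·51 + 14, 51 = 3·14 + 9, 14 = 1·9 + 5, 9 = 1·5 + 4, 5 = 1·4 + 1, 4 = 4·1 + 0.
Unwinding: 1 = 5 − 1·4 = 5 − (9 − 1·5) = −9 + 2·5 = −9 + 2·(14 − 1·9) = 2·14 − 3·9 = 2·14 − 3·(51 − 3·14) = −3·51 + 11·14 = −3·51 + 11·(116 − 2·51) = 11·116 − 25·51 = 11·116 − 25·(283 − 2·116) = −25·283 + 61·116, i.e. 116·61 + 283·(-25) = 1.
Multiplying through by 458: p = 61·458 = 27938, q = (-25)·458 = -11450 is a solution.
The general solution is p = 27938 + 283k, q = -11450 − 116k; taking k = -98 gives the smaller pair p = 204, q = -82.
Check: 116·204 + 283·(-82) = 23664 − 23206 = 458. ✓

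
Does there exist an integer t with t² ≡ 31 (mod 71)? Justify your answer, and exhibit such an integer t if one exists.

No such integer exists.

71 is prime, so by Euler's criterion 31 is a square mod 71 iff 31^((71−1)/2) = 31^35 ≡ 1 (mod 71).
Repeated squaring mod 71: 31^2 = 961 ≡ 38; 31^4 ≡ 38² = 1444 ≡ 24; 31^8 ≡ 24² = 576 ≡ 8; 31^16 ≡ 8² = 64 ≡ 64; 31^32 ≡ 64² = 4096 ≡ 49.
Since 35 = 32 + 2 + 1, 31^35 ≡ 49 · 38 · 31; multiplying out mod 71: 49·38 = 1862 ≡ 16, then 16·31 = 496 ≡ 70. Thus 31^35 ≡ 70 ≡ −1 (mod 71).
The value −1 means 31 is a non-residue modulo 71, so t² ≡ 31 (mod 71) is impossible.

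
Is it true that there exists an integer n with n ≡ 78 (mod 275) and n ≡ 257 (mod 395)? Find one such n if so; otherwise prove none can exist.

There is no such integer.

Reduce both congruences modulo 5, which divides 275 and 395: they say n ≡ 78 (mod 5) and n ≡ 257 (mod 5).
These are incompatible: 78 − 257 = -179 is not divisible by 5.
So no integer satisfies both congruences.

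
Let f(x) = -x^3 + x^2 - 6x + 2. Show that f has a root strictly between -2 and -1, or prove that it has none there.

No.

f(-2) = 26 and f(-1) = 10, both positive.
f'(x) = -3x^2 + 2x - 6 has discriminant 2² − 4·(-3)·(-6) = -68 < 0, so f' has no real roots and is negative for every real x.
Hence f is strictly decreasing on ℝ, and in particular on [-2, -1]. A strictly monotone function with same-sign endpoint values stays positive on the whole interval, so f has no zero in (-2, -1).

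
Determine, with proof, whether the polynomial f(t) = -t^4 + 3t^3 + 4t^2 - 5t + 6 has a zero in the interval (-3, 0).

Such a root exists.

f(-3) = -105 and f(0) = 6, which have opposite signs.
f is continuous everywhere (it is a polynomial), in particular on [-3, 0].
By the Intermediate Value Theorem, f takes the value 0 somewhere in the open interval.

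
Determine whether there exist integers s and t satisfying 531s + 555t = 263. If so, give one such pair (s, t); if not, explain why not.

gcd(531, 555) = 3, so every integer of the form 531s + 555t is a multiple of 3.
But 263 is not a multiple of 3 (it leaves remainder 2).
So the equation is unsolvable over ℤ.

No, no such integers exist.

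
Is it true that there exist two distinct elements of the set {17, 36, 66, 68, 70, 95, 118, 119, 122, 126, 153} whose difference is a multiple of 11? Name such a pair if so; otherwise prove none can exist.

Residues mod 11: 17↦6, 36↦3, 66↦0, 68↦2, 70↦4, 95↦7, 118↦8, 119↦9, 122↦1, 126↦5, 153↦10.
All 11 residues are distinct, so no two elements differ by a multiple of 11.

There is no such pair.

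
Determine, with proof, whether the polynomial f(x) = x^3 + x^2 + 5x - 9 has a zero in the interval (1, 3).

Such a root exists.

f(1) = -2 and f(3) = 42, which have opposite signs.
Since f is a polynomial it is continuous on [1, 3].
By the Intermediate Value Theorem f must vanish at some point of (1, 3).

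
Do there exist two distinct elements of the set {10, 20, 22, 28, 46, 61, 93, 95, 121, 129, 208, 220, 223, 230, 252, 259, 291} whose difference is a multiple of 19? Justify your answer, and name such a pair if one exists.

Residues mod 19: 10↦10, 20↦1, 22↦3, 28↦9, 46↦8, 61↦4, 93↦17, 95↦0, 121↦7, 129↦15, 208↦18, 220↦11, 223↦14, 230↦2, 252↦5, 259↦12, 291↦6.
All 17 residues are distinct, so no two elements differ by a multiple of 19.

No, no such pair exists.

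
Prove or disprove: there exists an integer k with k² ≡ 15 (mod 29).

29 is prime, so by Euler's criterion 15 is a square mod 29 iff 15^((29−1)/2) = 15^14 ≡ 1 (mod 29).
Repeated squaring mod 29: 15^2 = 225 ≡ 22; 15^4 ≡ 22² = 484 ≡ 20; 15^8 ≡ 20² = 400 ≡ 23.
Since 14 = 8 + 4 + 2, 15^14 ≡ 23 · 20 · 22; multiplying out mod 29: 23·20 = 460 ≡ 25, then 25·22 = 550 ≡ 28. Thus 15^14 ≡ 28 ≡ −1 (mod 29).
By Euler's criterion 15 is a quadratic non-residue mod 29: no k satisfies k² ≡ 15 (mod 29).

No, no such integer exists.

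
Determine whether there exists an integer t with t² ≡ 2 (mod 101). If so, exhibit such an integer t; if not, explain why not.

No such integer exists.

101 is prime, so by Euler's criterion 2 is a square mod 101 iff 2^((101−1)/2) = 2^50 ≡ 1 (mod 101).
Repeated squaring mod 101: 2^2 = 4 ≡ 4; 2^4 ≡ 4² = 16 ≡ 16; 2^8 ≡ 16² = 256 ≡ 54; 2^16 ≡ 54² = 2916 ≡ 88; 2^32 ≡ 88² = 7744 ≡ 68.
Since 50 = 32 + 16 + 2, 2^50 ≡ 68 · 88 · 4; multiplying out mod 101: 68·88 = 5984 ≡ 25, then 25·4 = 100 ≡ 100. Thus 2^50 ≡ 100 ≡ −1 (mod 101).
The value −1 means 2 is a non-residue modulo 101, so t² ≡ 2 (mod 101) is impossible.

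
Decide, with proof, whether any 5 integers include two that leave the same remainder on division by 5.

No; for instance {20, 21, 22, 23, 24} is a counterexample.

Try 5 consecutive integers, 20, 21, …, 24. Their remainders mod 5 are 0, 1, 2, 3, 4 — pairwise different, as any 5 ≤ 5 consecutive integers have distinct residues.
So no two of them leave the same remainder on division by 5; the claim fails for this set.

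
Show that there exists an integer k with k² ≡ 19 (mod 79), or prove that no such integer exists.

k = 63

k = 63 works: 63² = 3969, and 3969 − 19 = 3950 = 50·79.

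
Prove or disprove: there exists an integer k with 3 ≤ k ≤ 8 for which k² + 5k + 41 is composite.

k = 4

At k = 4: 4² + 5·4 + 41 = 77 = 7·11, which is composite.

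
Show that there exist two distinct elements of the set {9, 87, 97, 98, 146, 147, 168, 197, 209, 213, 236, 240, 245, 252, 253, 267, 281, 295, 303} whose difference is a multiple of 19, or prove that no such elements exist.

There is no such pair.

Reduce each element modulo 19: 9↦9, 87↦11, 97↦2, 98↦3, 146↦13, 147↦14, 168↦16, 197↦7, 209↦0, 213↦4, 236↦8, 240↦12, 245↦17, 252↦5, 253↦6, 267↦1, 281↦15, 295↦10, 303↦18.
No residue repeats among the 19 elements, so no pair has difference ≡ 0 (mod 19).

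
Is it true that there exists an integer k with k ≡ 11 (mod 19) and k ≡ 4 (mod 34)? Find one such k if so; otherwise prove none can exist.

Since 19 and 34 share no common factor, CRT says the pair of congruences has a solution (unique mod 646).
Write k = 11 + 19t and require 11 + 19t ≡ 4 (mod 34), i.e. 19t ≡ 27 (mod 34).
Since 19·9 = 171 = 5·34 + 1, the inverse of 19 mod 34 is 9.
Multiplying by 9: t ≡ 9·27 = 243 ≡ 5 (mod 34).
Taking t = 5 gives k = 11 + 19·5 = 106.
Verify: 106 = 5·19 + 11 and 106 = 3·34 + 4. ✓

k = 106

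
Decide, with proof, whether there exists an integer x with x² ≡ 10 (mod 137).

No such integer exists.

Apply Euler's criterion with the prime 137: 10 is a quadratic residue iff 10^68 ≡ 1 (mod 137), and a non-residue iff it is ≡ −1.
Repeated squaring mod 137: 10^2 = 100 ≡ 100; 10^4 ≡ 100² = 10000 ≡ 136; 10^8 ≡ 136² = 18496 ≡ 1; 10^16 ≡ 1² = 1 ≡ 1; 10^32 ≡ 1² = 1 ≡ 1; 10^64 ≡ 1² = 1 ≡ 1.
Since 68 = 64 + 4, 10^68 ≡ 1 · 136; multiplying out mod 137: 1·136 = 136 ≡ 136. Thus 10^68 ≡ 136 ≡ −1 (mod 137).
By Euler's criterion 10 is a quadratic non-residue mod 137: no x satisfies x² ≡ 10 (mod 137).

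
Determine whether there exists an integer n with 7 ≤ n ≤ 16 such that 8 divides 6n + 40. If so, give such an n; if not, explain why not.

n = 8

At n = 7 the value 82 is not a multiple of 8. Try n = 8: 6·8 + 40 = 88 = 11·8, which is divisible by 8.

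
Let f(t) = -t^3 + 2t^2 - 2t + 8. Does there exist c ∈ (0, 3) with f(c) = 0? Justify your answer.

f(0) = 8 and f(3) = -7, which have opposite signs.
As a polynomial, f is continuous on every closed interval.
The Intermediate Value Theorem then guarantees some c ∈ (0, 3) with f(c) = 0.

Such a root exists.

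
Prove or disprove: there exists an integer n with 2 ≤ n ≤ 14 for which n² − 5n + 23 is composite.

No, no such integer n in that range exists.

The values for n = 2, 3, …, 14 are 17, 17, 19, 23, 29, 37, 47, 59, 73, 89, 107, 127, 149, and each of these is prime.
So no value in the range makes the expression composite.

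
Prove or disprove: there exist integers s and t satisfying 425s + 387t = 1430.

s = 58, t = -60

Since gcd(425, 387) = 1, every integer is an integer combination of 425 and 387.
Euclidean algorithm: 425 = 1·387 + 38, 387 = 10·38 + 7, 38 = 5·7 + 3, 7 = 2·3 + 1, 3 = 3·1 + 0.
Back-substituting, 1 = 7 − 2·3 = 7 − 2·(38 − 5·7) = −2·38 + 11·7 = −2·38 + 11·(387 − 10·38) = 11·387 − 112·38 = 11·387 − 112·(425 − 1·387) = −112·425 + 123·387; that is, 425·(-112) + 387·123 = 1.
Times 1430: 425·(-160160) + 387·175890 = 1430, so (-160160, 175890) solves it.
The general solution is s = -160160 + 387k, t = 175890 − 425k; taking k = 414 gives the smaller pair s = 58, t = -60.
Indeed 425·58 + 387·(-60) = 24650 − 23220 = 1430.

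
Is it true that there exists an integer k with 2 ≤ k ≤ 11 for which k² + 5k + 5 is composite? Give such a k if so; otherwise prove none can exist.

k = 5

At k = 5: 5² + 5·5 + 5 = 55 = 5·11, which is composite.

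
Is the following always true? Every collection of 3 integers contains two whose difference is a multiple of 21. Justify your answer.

No; for instance {73, 74, 75} is a counterexample.

Try 3 consecutive integers, 73, 74, 75. Their remainders mod 21 are 10, 11, 12 — pairwise different, as any 3 ≤ 21 consecutive integers have distinct residues.
Any two of them differ by at most 2 < 21 and by at least 1, so no difference is a multiple of 21.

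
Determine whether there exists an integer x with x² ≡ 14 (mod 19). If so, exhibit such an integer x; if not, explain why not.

Computing x² mod 19 for x = 0, 1, …, 9 (enough, by the symmetry x ↦ 19 − x) gives 0, 1, 4, 9, 16, 6, 17, 11, 7, 5.
The set of squares mod 19 is therefore {0, 1, 4, 5, 6, 7, 9, 11, 16, 17}, which does not contain 14.
Therefore x² ≡ 14 (mod 19) has no solution.

No such integer exists.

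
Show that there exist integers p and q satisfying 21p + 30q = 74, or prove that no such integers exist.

No such integers exist.

Any value of 21p + 30q is a multiple of gcd(21, 30) = 3.
However 74 leaves remainder 2 on division by 3.
Hence no integers p, q satisfy the equation.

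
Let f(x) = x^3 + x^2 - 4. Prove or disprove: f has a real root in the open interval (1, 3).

f(1) = -2 and f(3) = 32, which have opposite signs.
Since f is a polynomial it is continuous on [1, 3].
By the Intermediate Value Theorem f must vanish at some point of (1, 3).

Such a root exists.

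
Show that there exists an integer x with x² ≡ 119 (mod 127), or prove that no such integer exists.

No, no such integer exists.

Apply Euler's criterion with the prime 127: 119 is a quadratic residue iff 119^63 ≡ 1 (mod 127), and a non-residue iff it is ≡ −1.
Repeated squaring mod 127: 119^2 = 14161 ≡ 64; 119^4 ≡ 64² = 4096 ≡ 32; 119^8 ≡ 32² = 1024 ≡ 8; 119^16 ≡ 8² = 64 ≡ 64; 119^32 ≡ 64² = 4096 ≡ 32.
Since 63 = 32 + 16 + 8 + 4 + 2 + 1, 119^63 ≡ 32 · 64 · 8 · 32 · 64 · 119; multiplying out mod 127: 32·64 = 2048 ≡ 16, then 16·8 = 128 ≡ 1, then 1·32 = 32 ≡ 32, then 32·64 = 2048 ≡ 16, then 16·119 = 1904 ≡ 126. Thus 119^63 ≡ 126 ≡ −1 (mod 127).
The value −1 means 119 is a non-residue modulo 127, so x² ≡ 119 (mod 127) is impossible.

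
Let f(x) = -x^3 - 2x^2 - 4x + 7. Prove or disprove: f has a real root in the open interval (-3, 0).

No.

Evaluate at the endpoints: f(-3) = 28, f(0) = 7 — same sign (positive).
The derivative f'(x) = -3x^2 - 4x - 4 is a quadratic with discriminant (-4)² − 4·(-3)·(-4) = -32 < 0; it never vanishes, so it is always negative (sign of the leading coefficient).
So f is strictly decreasing; between -3 and 0 its values lie between f(-3) = 28 and f(0) = 7, all positive. Therefore f has no root in (-3, 0).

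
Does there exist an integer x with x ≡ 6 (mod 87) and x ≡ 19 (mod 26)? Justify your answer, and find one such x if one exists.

x = 1137

The moduli 87 and 26 are coprime, so by the Chinese Remainder Theorem a unique solution modulo 2262 exists.
Write x = 6 + 87t and require 6 + 87t ≡ 19 (mod 26), i.e. 87t ≡ 13 (mod 26).
87 ≡ 9 (mod 26), so this reads 9t ≡ 13 (mod 26). Since 9·3 = 27 = 1·26 + 1, the inverse of 9 mod 26 is 3.
Therefore t ≡ 3·13 = 39 ≡ 13 (mod 26).
With t = 13: x = 6 + 87·13 = 1137.
Indeed 1137 ≡ 6 (mod 87) and 1137 ≡ 19 (mod 26).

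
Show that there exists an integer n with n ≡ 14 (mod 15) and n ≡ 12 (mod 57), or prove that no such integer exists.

There is no such integer.

Both moduli are multiples of 3 = gcd(15, 57), so any solution would satisfy n ≡ 14 and n ≡ 12 modulo 3 simultaneously.
These are incompatible: 14 − 12 = 2 is not divisible by 3.
So no integer satisfies both congruences.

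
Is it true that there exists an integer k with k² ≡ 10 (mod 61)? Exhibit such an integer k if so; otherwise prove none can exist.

There is no such integer.

Apply Euler's criterion with the prime 61: 10 is a quadratic residue iff 10^30 ≡ 1 (mod 61), and a non-residue iff it is ≡ −1.
Squaring successively (mod 61): 10^2 = 100 ≡ 39; 10^4 ≡ 39² = 1521 ≡ 57; 10^8 ≡ 57² = 3249 ≡ 16; 10^16 ≡ 16² = 256 ≡ 12.
Since 30 = 16 + 8 + 4 + 2, 10^30 ≡ 12 · 16 · 57 · 39; multiplying out mod 61: 12·16 = 192 ≡ 9, then 9·57 = 513 ≡ 25, then 25·39 = 975 ≡ 60. Thus 10^30 ≡ 60 ≡ −1 (mod 61).
By Euler's criterion 10 is a quadratic non-residue mod 61: no k satisfies k² ≡ 10 (mod 61).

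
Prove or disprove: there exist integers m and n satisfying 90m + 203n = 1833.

Since gcd(90, 203) = 1, every integer is an integer combination of 90 and 203.
Dividing repeatedly: 203 = 2·90 + 23, 90 = 3·23 + 21, 23 = 1·21 + 2, 21 = 10·2 + 1, 2 = 2·1 + 0.
Working back up the chain: 1 = 21 − 10·2 = 21 − 10·(23 − 1·21) = −10·23 + 11·21 = −10·23 + 11·(90 − 3·23) = 11·90 − 43·23 = 11·90 − 43·(203 − 2·90) = −43·203 + 97·90. So 90·97 + 203·(-43) = 1.
Multiplying through by 1833: m = 97·1833 = 177801, n = (-43)·1833 = -78819 is a solution.
The general solution is m = 177801 + 203k, n = -78819 − 90k; taking k = -875 gives the smaller pair m = 176, n = -69.
Indeed 90·176 + 203·(-69) = 15840 − 14007 = 1833.

m = 176, n = -69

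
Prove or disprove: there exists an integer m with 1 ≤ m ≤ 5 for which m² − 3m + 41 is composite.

At m = 1: 1² − 3·1 + 41 = 39 = 3·13, which is composite.

m = 1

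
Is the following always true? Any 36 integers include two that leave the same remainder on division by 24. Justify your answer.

Partition the integers by their residue mod 24; there are 24 classes.
Placing 36 integers into 24 classes, some class receives at least two — say a and b.
So a and b have equal remainders mod 24, which is exactly what was to be shown.

Yes, this is always true.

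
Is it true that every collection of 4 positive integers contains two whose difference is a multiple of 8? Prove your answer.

Consider the 4 integers 13, 14, 15, 16. They lie in distinct residue classes modulo 8, since 4 ≤ 8.
The differences between them range over 1, …, 3, none of which is divisible by 8.

No; for instance {13, 14, 15, 16} is a counterexample.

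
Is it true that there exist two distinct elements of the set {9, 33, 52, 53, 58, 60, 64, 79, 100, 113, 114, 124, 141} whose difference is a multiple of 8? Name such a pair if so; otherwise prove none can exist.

9 and 33 are such a pair.

9 mod 8 = 1 and 33 mod 8 = 1, so 33 − 9 = 24 = 3·8.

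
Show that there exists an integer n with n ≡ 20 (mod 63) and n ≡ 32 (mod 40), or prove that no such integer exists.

n = 272

gcd(63, 40) = 1, so the Chinese Remainder Theorem guarantees exactly one residue class mod 2520 satisfying both.
Write n = 20 + 63t and require 20 + 63t ≡ 32 (mod 40), i.e. 63t ≡ 12 (mod 40).
63 ≡ 23 (mod 40), so this reads 23t ≡ 12 (mod 40). Since 23·7 = 161 = 4·40 + 1, the inverse of 23 mod 40 is 7.
Multiplying by 7: t ≡ 7·12 = 84 ≡ 4 (mod 40).
Taking t = 4 gives n = 20 + 63·4 = 272.
Verify: 272 = 4·63 + 20 and 272 = 6·40 + 32. ✓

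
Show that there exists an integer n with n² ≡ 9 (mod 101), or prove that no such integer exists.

Take n = 98. Then 98² = 9604 = 95·101 + 9, so 98² ≡ 9 (mod 101).

n = 98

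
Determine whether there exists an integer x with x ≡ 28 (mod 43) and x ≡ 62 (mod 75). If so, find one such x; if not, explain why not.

The moduli 43 and 75 are coprime, so by the Chinese Remainder Theorem a unique solution modulo 3225 exists.
Write x = 28 + 43t and require 28 + 43t ≡ 62 (mod 75), i.e. 43t ≡ 34 (mod 75).
Note 43·7 = 301 ≡ 1 (mod 75) (as 301 − 1 = 4·75), so 43⁻¹ ≡ 7.
Therefore t ≡ 7·34 = 238 ≡ 13 (mod 75).
Taking t = 13 gives x = 28 + 43·13 = 587.
Indeed 587 ≡ 28 (mod 43) and 587 ≡ 62 (mod 75).

x = 587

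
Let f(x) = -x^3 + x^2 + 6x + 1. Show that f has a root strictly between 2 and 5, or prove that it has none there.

f(2) = 9 and f(5) = -69, which have opposite signs.
f is continuous everywhere (it is a polynomial), in particular on [2, 5].
By the Intermediate Value Theorem f must vanish at some point of (2, 5).

Such a root exists.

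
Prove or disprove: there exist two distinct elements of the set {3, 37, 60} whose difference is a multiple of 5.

No such pair exists.

Two integers differ by a multiple of 5 exactly when they have the same residue mod 5. The residues are 3↦3, 37↦2, 60↦0.
These 3 residues are pairwise different, hence no difference of two elements is divisible by 5.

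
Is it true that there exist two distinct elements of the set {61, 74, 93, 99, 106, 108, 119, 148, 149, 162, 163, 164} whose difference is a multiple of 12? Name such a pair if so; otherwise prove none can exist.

There is no such pair.

Reduce each element modulo 12: 61↦1, 74↦2, 93↦9, 99↦3, 106↦10, 108↦0, 119↦11, 148↦4, 149↦5, 162↦6, 163↦7, 164↦8.
No residue repeats among the 12 elements, so no pair has difference ≡ 0 (mod 12).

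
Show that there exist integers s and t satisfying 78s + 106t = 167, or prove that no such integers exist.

No, no such integers exist.

Any value of 78s + 106t is a multiple of gcd(78, 106) = 2.
However 167 leaves remainder 1 on division by 2.
So the equation is unsolvable over ℤ.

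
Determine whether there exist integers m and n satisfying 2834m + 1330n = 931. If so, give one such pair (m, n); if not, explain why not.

No such integers exist.

gcd(2834, 1330) = 2, so every integer of the form 2834m + 1330n is a multiple of 2.
But 931 is not a multiple of 2 (it leaves remainder 1).
Hence no integers m, n satisfy the equation.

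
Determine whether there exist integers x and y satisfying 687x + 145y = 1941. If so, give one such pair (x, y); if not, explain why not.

687 and 145 are coprime, so 687x + 145y ranges over all of ℤ.
Run the Euclidean algorithm on 687 and 145: 687 = 4·145 + 107, 145 = 1·107 + 38, 107 = 2·38 + 31, 38 = 1·31 + 7, 31 = 4·7 + 3, 7 = 2·3 + 1, 3 = 3·1 + 0.
Back-substituting, 1 = 7 − 2·3 = 7 − 2·(31 − 4·7) = −2·31 + 9·7 = −2·31 + 9·(38 − 1·31) = 9·38 − 11·31 = 9·38 − 11·(107 − 2·38) = −11·107 + 31·38 = −11·107 + 31·(145 − 1·107) = 31·145 − 42·107 = 31·145 − 42·(687 − 4·145) = −42·687 + 199·145; that is, 687·(-42) + 145·199 = 1.
Scaling by 1941 gives the particular solution (x, y) = (-81522, 386259).
Adding 563·145 to x and subtracting 563·687 from y gives the tidier solution (113, -522).
Indeed 687·113 + 145·(-522) = 77631 − 75690 = 1941.

x = 113, y = -522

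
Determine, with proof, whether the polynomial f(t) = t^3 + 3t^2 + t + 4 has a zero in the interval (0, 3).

f has no root in that interval.

The endpoint values f(0) = 4 and f(3) = 61 are both positive. Claim: f(t) > 0 for every t in (0, 3).
The nonzero coefficients of f are all positive, so for t > 0 every term of f(t) is positive (the constant term 4 strictly so).
So f is strictly positive on (0, 3); no root exists in the interval.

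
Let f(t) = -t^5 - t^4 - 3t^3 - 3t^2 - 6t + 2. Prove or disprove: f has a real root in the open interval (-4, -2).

f has no root in that interval.

f(-4) = 938 and f(-2) = 42, both positive, so a sign-change argument is unavailable; we show f keeps this sign on the whole interval.
Substitute t = -2 − u, where 0 < u < 2 on the interval. Expanding, f(-2 − u) = u^5 + 9u^4 + 35u^3 + 71u^2 + 78u + 42.
All 6 nonzero coefficients of this polynomial in u are positive; hence for u > 0 the value is a sum of positive terms (the constant 42 among them).
Therefore f(t) > 0 throughout (-4, -2), and f has no zero there.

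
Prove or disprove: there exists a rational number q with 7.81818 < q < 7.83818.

Scale by 6: the interval becomes (46.90908, 47.02908), which contains the integer 47.
Dividing back, 7.81818 < 47/6 < 7.83818, and 47/6 is rational.

q = 47/6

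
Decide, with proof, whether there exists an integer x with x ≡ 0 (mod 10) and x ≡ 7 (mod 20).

Reduce both congruences modulo 10, which divides 10 and 20: they say x ≡ 0 (mod 10) and x ≡ 7 (mod 10).
These are incompatible: 0 − 7 = -7 is not divisible by 10.
Therefore no such x exists.

No, no such integer exists.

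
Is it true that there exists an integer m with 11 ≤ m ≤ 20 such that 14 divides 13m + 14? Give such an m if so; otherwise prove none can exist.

m = 14

At m = 14 we get 13·14 + 14 = 196, and 196 = 14·14.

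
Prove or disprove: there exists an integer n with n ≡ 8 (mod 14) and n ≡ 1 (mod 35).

n = 36

Here gcd(14, 35) = 7, and both 8 and 1 leave remainder 1 mod 7, so the system is consistent.
The integers ≡ 8 (mod 14) are 8, 22, 36, …; their remainders mod 35 are 8, 22, 1, so n = 36 is the first that is ≡ 1 (mod 35).
Indeed 36 ≡ 8 (mod 14) and 36 ≡ 1 (mod 35).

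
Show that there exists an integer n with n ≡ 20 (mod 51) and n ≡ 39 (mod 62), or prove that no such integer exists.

n = 2519

The moduli 51 and 62 are coprime, so by the Chinese Remainder Theorem a unique solution modulo 3162 exists.
Write n = 20 + 51t and require 20 + 51t ≡ 39 (mod 62), i.e. 51t ≡ 19 (mod 62).
To invert 51 modulo 62: 62 = 1·51 + 11, 51 = 4·11 + 7, 11 = 1·7 + 4, 7 = 1·4 + 3, 4 = 1·3 + 1, 3 = 3·1 + 0, and unwinding, 1 = 4 − 1·3 = 4 − (7 − 1·4) = −7 + 2·4 = −7 + 2·(11 − 1·7) = 2·11 − 3·7 = 2·11 − 3·(51 − 4·11) = −3·51 + 14·11 = −3·51 + 14·(62 − 1·51) = 14·62 − 17·51. Thus 51⁻¹ ≡ -17 ≡ 45 (mod 62).
Therefore t ≡ 45·19 = 855 ≡ 49 (mod 62).
With t = 49: n = 20 + 51·49 = 2519.
Verify: 2519 = 49·51 + 20 and 2519 = 40·62 + 39. ✓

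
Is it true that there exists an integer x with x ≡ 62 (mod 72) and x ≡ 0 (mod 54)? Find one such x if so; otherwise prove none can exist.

Reduce both congruences modulo 18, which divides 72 and 54: they say x ≡ 62 (mod 18) and x ≡ 0 (mod 18).
But 62 mod 18 = 8 while 0 mod 18 = 0, a contradiction.
Hence the system has no solution.

No such integer exists.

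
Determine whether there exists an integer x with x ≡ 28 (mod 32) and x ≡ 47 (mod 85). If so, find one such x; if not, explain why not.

x = 2172

The moduli 32 and 85 are coprime, so by the Chinese Remainder Theorem a unique solution modulo 2720 exists.
Write x = 28 + 32t and require 28 + 32t ≡ 47 (mod 85), i.e. 32t ≡ 19 (mod 85).
Invert 32 mod 85 by the Euclidean algorithm: 85 = 2·32 + 21, 32 = 1·21 + 11, 21 = 1·11 + 10, 11 = 1·10 + 1, 10 = 10·1 + 0; back-substituting, 1 = 11 − 1·10 = 11 − (21 − 1·11) = −21 + 2·11 = −21 + 2·(32 − 1·21) = 2·32 − 3·21 = 2·32 − 3·(85 − 2·32) = −3·85 + 8·32. Hence 32·8 ≡ 1, so 32⁻¹ ≡ 8 (mod 85).
Therefore t ≡ 8·19 = 152 ≡ 67 (mod 85).
With t = 67: x = 28 + 32·67 = 2172.
Indeed 2172 ≡ 28 (mod 32) and 2172 ≡ 47 (mod 85).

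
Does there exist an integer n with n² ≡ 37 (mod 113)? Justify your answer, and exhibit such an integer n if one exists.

No, no such integer exists.

113 is prime, so by Euler's criterion 37 is a square mod 113 iff 37^((113−1)/2) = 37^56 ≡ 1 (mod 113).
Repeated squaring mod 113: 37^2 = 1369 ≡ 13; 37^4 ≡ 13² = 169 ≡ 56; 37^8 ≡ 56² = 3136 ≡ 85; 37^16 ≡ 85² = 7225 ≡ 106; 37^32 ≡ 106² = 11236 ≡ 49.
Since 56 = 32 + 16 + 8, 37^56 ≡ 49 · 106 · 85; multiplying out mod 113: 49·106 = 5194 ≡ 109, then 109·85 = 9265 ≡ 112. Thus 37^56 ≡ 112 ≡ −1 (mod 113).
By Euler's criterion 37 is a quadratic non-residue mod 113: no n satisfies n² ≡ 37 (mod 113).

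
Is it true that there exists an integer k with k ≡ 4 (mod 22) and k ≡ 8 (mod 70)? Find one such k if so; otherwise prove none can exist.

Here gcd(22, 70) = 2, and both 4 and 8 leave remainder 0 mod 2, so the system is consistent.
Write k = 4 + 22t. Then 22t ≡ 8 − 4 ≡ 4 (mod 70); dividing through by 2 gives 11t ≡ 2 (mod 35).
Invert 11 mod 35 by the Euclidean algorithm: 35 = 3·11 + 2, 11 = 5·2 + 1, 2 = 2·1 + 0; back-substituting, 1 = 11 − 5·2 = 11 − 5·(35 − 3·11) = −5·35 + 16·11. Hence 11·16 ≡ 1, so 11⁻¹ ≡ 16 (mod 35).
Multiplying by 16: t ≡ 16·2 = 32 (mod 35).
Then k = 4 + 22·32 = 708.
Indeed 708 ≡ 4 (mod 22) and 708 ≡ 8 (mod 70).

k = 708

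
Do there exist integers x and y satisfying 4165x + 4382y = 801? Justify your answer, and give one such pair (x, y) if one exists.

No such integers exist.

Both 4165 and 4382 are divisible by gcd(4165, 4382) = 7, hence so is any combination 4165x + 4382y.
But 801 is not a multiple of 7 (it leaves remainder 3).
Therefore 4165x + 4382y = 801 has no solution in integers.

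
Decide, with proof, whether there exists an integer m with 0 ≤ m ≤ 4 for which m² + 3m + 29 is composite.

At m = 2: 2² + 3·2 + 29 = 39 = 3·13, which is composite.

m = 2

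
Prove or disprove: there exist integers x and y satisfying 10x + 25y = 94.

Both 10 and 25 are divisible by gcd(10, 25) = 5, hence so is any combination 10x + 25y.
But 94 is not a multiple of 5 (it leaves remainder 4).
So the equation is unsolvable over ℤ.

There are no such integers.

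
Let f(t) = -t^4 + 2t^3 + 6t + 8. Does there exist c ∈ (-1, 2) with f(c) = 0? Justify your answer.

Such a root exists.

f(-1) = -1 and f(2) = 20, which have opposite signs.
As a polynomial, f is continuous on every closed interval.
By the Intermediate Value Theorem, f takes the value 0 somewhere in the open interval.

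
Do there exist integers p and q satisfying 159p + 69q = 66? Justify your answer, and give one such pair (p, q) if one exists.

gcd(159, 69) = 3, and 3 divides 66, so integer solutions exist.
Dividing through by 3 reduces the equation to 53p + 23q = 22.
Euclidean algorithm: 53 = 2·23 + 7, 23 = 3·7 + 2, 7 = 3·2 + 1, 2 = 2·1 + 0.
Unwinding: 1 = 7 − 3·2 = 7 − 3·(23 − 3·7) = −3·23 + 10·7 = −3·23 + 10·(53 − 2·23) = 10·53 − 23·23, i.e. 53·10 + 23·(-23) = 1.
Times 22: 53·220 + 23·(-506) = 22, so (220, -506) solves it.
Shifting by a multiple of (23, −53) keeps it a solution: p = 220 − 9·23 = 13, q = -506 + 9·53 = -29.
Check: 159·13 + 69·(-29) = 2067 − 2001 = 66. ✓

p = 13, q = -29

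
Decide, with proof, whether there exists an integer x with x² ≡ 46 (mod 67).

Apply Euler's criterion with the prime 67: 46 is a quadratic residue iff 46^33 ≡ 1 (mod 67), and a non-residue iff it is ≡ −1.
Repeated squaring mod 67: 46^2 = 2116 ≡ 39; 46^4 ≡ 39² = 1521 ≡ 47; 46^8 ≡ 47² = 2209 ≡ 65; 46^16 ≡ 65² = 4225 ≡ 4; 46^32 ≡ 4² = 16 ≡ 16.
Since 33 = 32 + 1, 46^33 ≡ 16 · 46; multiplying out mod 67: 16·46 = 736 ≡ 66. Thus 46^33 ≡ 66 ≡ −1 (mod 67).
By Euler's criterion 46 is a quadratic non-residue mod 67: no x satisfies x² ≡ 46 (mod 67).

There is no such integer.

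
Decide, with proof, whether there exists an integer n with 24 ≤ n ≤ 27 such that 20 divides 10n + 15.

At n = 24, 10·24 + 15 = 255 ≡ 15 (mod 20), and each step in n adds 10, giving residues 15, 5, 15, 5 for n = 24, 25, 26, 27.
The residue 0 does not occur, so no n in [24, 27] makes 10n + 15 a multiple of 20.

No, no such integer n in that range exists.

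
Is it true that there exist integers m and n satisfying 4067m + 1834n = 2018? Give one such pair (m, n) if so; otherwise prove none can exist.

There are no such integers.

gcd(4067, 1834) = 7, so every integer of the form 4067m + 1834n is a multiple of 7.
However 2018 leaves remainder 2 on division by 7.
Hence no integers m, n satisfy the equation.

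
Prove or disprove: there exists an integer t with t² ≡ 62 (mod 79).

Take t = 33. Then 33² = 1089 = 13·79 + 62, so 33² ≡ 62 (mod 79).

t = 33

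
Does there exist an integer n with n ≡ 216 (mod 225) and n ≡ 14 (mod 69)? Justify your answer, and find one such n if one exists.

There is no such integer.

Both moduli are multiples of 3 = gcd(225, 69), so any solution would satisfy n ≡ 216 and n ≡ 14 modulo 3 simultaneously.
But 216 mod 3 = 0 while 14 mod 3 = 2, a contradiction.
Therefore no such n exists.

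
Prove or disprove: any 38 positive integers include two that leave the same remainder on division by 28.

Each integer lies in one of the 28 residue classes modulo 28.
Placing 38 integers into 28 classes, some class receives at least two — say a and b.
That is, a and b leave the same remainder on division by 28, as claimed.

True.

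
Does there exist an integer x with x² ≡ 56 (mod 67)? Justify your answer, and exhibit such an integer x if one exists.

Take x = 49. Then 49² = 2401 = 35·67 + 56, so 49² ≡ 56 (mod 67).

x = 49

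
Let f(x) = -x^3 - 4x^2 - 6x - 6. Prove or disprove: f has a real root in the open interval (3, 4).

f(3) = -87 and f(4) = -158, both negative.
f'(x) = -3x^2 - 8x - 6 has discriminant (-8)² − 4·(-3)·(-6) = -8 < 0, so f' has no real roots and is negative for every real x.
Hence f is strictly decreasing on ℝ, and in particular on [3, 4]. A strictly monotone function with same-sign endpoint values stays negative on the whole interval, so f has no zero in (3, 4).

No such root exists.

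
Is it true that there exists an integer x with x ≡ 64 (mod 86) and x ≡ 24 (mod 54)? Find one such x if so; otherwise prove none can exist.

x = 1698

The moduli are not coprime: gcd(86, 54) = 2. Compatibility requires 2 ∣ (24 − 64) = -40, which holds, so solutions exist.
Put x = 64 + 86t, so we need 86t ≡ 14 (mod 54), equivalently (divide by 2) 43t ≡ 7 (mod 27).
43 ≡ 16 (mod 27), so this reads 16t ≡ 7 (mod 27). Invert 16 mod 27 by the Euclidean algorithm: 27 = 1·16 + 11, 16 = 1·11 + 5, 11 = 2·5 + 1, 5 = 5·1 + 0; back-substituting, 1 = 11 − 2·5 = 11 − 2·(16 − 1·11) = −2·16 + 3·11 = −2·16 + 3·(27 − 1·16) = 3·27 − 5·16. Hence 16·(-5) ≡ 1, so 16⁻¹ ≡ -5 ≡ 22 (mod 27).
Therefore t ≡ 22·7 = 154 ≡ 19 (mod 27).
Then x = 64 + 86·19 = 1698.
Check: 1698 mod 86 = 64, 1698 mod 54 = 24. ✓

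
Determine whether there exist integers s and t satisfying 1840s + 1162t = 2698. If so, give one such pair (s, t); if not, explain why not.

s = 501, t = -791

Since gcd(1840, 1162) = 2 and 2698 = 2·1349, Bézout's identity guarantees a solution.
Dividing through by 2 reduces the equation to 920s + 581t = 1349.
Euclidean algorithm: 920 = 1·581 + 339, 581 = 1·339 + 242, 339 = 1·242 + 97, 242 = 2·97 + 48, 97 = 2·48 + 1, 48 = 48·1 + 0.
Back-substituting, 1 = 97 − 2·48 = 97 − 2·(242 − 2·97) = −2·242 + 5·97 = −2·242 + 5·(339 − 1·242) = 5·339 − 7·242 = 5·339 − 7·(581 − 1·339) = −7·581 + 12·339 = −7·581 + 12·(920 − 1·581) = 12·920 − 19·581; that is, 920·12 + 581·(-19) = 1.
Times 1349: 920·16188 + 581·(-25631) = 1349, so (16188, -25631) solves it.
Shifting by a multiple of (581, −920) keeps it a solution: s = 16188 − 27·581 = 501, t = -25631 + 27·920 = -791.
Indeed 1840·501 + 1162·(-791) = 921840 − 919142 = 2698.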